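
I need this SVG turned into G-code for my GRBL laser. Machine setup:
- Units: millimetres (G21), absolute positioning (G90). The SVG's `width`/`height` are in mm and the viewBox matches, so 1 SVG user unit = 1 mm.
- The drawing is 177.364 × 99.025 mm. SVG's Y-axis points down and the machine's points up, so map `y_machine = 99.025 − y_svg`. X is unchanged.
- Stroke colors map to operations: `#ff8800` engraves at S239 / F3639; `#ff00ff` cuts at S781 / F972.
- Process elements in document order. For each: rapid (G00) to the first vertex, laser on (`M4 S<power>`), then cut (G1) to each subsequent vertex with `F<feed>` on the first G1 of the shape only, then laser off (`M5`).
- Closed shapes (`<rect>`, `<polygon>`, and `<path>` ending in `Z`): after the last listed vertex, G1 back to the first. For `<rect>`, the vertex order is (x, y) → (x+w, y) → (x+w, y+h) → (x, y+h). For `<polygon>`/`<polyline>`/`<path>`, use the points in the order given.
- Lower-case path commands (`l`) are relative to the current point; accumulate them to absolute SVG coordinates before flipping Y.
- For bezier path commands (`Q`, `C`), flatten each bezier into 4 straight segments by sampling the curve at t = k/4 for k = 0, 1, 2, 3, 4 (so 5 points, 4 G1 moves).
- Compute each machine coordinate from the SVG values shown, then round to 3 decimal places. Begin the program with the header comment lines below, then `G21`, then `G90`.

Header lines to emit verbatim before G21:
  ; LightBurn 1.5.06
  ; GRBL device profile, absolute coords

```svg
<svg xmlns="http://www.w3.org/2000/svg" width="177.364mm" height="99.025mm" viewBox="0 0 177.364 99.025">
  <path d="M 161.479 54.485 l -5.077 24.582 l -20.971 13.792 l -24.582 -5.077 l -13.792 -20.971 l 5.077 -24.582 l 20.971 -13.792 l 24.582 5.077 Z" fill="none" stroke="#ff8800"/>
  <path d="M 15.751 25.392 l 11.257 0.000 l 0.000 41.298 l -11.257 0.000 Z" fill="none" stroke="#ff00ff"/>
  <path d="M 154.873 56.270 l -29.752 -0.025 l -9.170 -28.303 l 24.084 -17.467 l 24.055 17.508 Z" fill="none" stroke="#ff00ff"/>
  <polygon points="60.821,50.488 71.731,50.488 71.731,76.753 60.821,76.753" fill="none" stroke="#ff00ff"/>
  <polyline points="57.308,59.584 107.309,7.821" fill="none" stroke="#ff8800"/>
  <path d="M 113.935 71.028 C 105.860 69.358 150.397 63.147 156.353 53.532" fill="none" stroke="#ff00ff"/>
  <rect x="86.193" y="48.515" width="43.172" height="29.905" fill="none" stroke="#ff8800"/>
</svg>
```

; LightBurn 1.5.06
; GRBL device profile, absolute coords
G21
G90
G00 X161.479 Y44.540
M4 S239
G1 X156.402 Y19.958 F3639
G1 X135.431 Y6.166
G1 X110.849 Y11.243
G1 X97.057 Y32.214
G1 X102.134 Y56.796
G1 X123.105 Y70.588
G1 X147.687 Y65.511
G1 X161.479 Y44.540
M5
G00 X15.751 Y73.633
M4 S781
G1 X27.008 Y73.633 F972
G1 X27.008 Y32.335
G1 X15.751 Y32.335
G1 X15.751 Y73.633
M5
G00 X154.873 Y42.755
M4 S781
G1 X125.121 Y42.780 F972
G1 X115.951 Y71.083
G1 X140.035 Y88.550
G1 X164.090 Y71.042
G1 X154.873 Y42.755
M5
G00 X60.821 Y48.537
M4 S781
G1 X71.731 Y48.537 F972
G1 X71.731 Y22.272
G1 X60.821 Y22.272
G1 X60.821 Y48.537
M5
G00 X57.308 Y39.441
M4 S239
G1 X107.309 Y91.204 F3639
M5
G00 X113.935 Y27.997
M4 S781
G1 X116.319 Y30.083 F972
G1 X129.882 Y33.766
G1 X146.077 Y38.938
G1 X156.353 Y45.493
M5
G00 X86.193 Y50.510
M4 S239
G1 X129.365 Y50.510 F3639
G1 X129.365 Y20.605
G1 X86.193 Y20.605
G1 X86.193 Y50.510
M5

Since the viewBox matches the mm dimensions, user units are millimetres directly. The only transform is the Y-flip y_m = 99.025 − y_svg.

Shape 1 is a regular polygon drawn with `<path>`. Its stroke #ff8800 means engrave at S239, F3639. After flipping Y the toolpath is (161.479,44.540) → (156.402,19.958) → (135.431,6.166) → (110.849,11.243) → (97.057,32.214) → (102.134,56.796) → (123.105,70.588) → (147.687,65.511) → (161.479,44.540), returning to the start.

Shape 2 is a rectangle drawn with `<path>`. Its stroke #ff00ff means cut at S781, F972. After flipping Y the toolpath is (15.751,73.633) → (27.008,73.633) → (27.008,32.335) → (15.751,32.335) → (15.751,73.633), returning to the start.

Shape 3 is a regular polygon drawn with `<path>`. Its stroke #ff00ff means cut at S781, F972. After flipping Y the toolpath is (154.873,42.755) → (125.121,42.780) → (115.951,71.083) → (140.035,88.550) → (164.090,71.042) → (154.873,42.755), returning to the start.

Shape 4 is a rectangle drawn with `<polygon>`. Its stroke #ff00ff means cut at S781, F972. After flipping Y the toolpath is (60.821,48.537) → (71.731,48.537) → (71.731,22.272) → (60.821,22.272) → (60.821,48.537), returning to the start.

Shape 5 is a line segment drawn with `<polyline>`. Its stroke #ff8800 means engrave at S239, F3639. After flipping Y the toolpath is (57.308,39.441) → (107.309,91.204).

Shape 6 is a cubic bezier drawn with `<path>`. Its stroke #ff00ff means cut at S781, F972. After flipping Y the toolpath is (113.935,27.997) → (116.319,30.083) → (129.882,33.766) → (146.077,38.938) → (156.353,45.493).

Shape 7 is a rectangle drawn with `<rect>`. Its stroke #ff8800 means engrave at S239, F3639. After flipping Y the toolpath is (86.193,50.510) → (129.365,50.510) → (129.365,20.605) → (86.193,20.605) → (86.193,50.510), returning to the start.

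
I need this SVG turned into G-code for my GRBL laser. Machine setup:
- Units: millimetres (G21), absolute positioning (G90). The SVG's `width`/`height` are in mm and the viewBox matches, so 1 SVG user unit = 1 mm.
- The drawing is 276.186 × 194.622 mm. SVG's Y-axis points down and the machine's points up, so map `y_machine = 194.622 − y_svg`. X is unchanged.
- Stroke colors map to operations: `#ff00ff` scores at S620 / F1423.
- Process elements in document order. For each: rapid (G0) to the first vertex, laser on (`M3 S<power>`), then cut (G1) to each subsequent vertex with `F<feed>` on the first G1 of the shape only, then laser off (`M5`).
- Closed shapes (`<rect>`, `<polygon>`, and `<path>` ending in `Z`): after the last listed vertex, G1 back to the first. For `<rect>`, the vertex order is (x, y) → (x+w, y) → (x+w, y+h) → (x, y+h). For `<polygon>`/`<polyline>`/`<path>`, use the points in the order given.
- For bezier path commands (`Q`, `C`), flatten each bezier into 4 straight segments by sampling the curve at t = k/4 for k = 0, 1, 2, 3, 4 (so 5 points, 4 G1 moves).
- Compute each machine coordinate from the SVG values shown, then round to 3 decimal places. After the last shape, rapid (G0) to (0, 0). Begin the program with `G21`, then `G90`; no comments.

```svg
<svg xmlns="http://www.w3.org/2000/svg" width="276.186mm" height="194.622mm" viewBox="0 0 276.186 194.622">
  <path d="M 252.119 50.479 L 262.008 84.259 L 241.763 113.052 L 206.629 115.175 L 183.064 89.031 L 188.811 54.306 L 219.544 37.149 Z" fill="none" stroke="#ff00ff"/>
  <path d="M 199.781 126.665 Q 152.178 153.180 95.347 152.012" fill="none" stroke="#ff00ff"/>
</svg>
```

viewBox `0 0 276.186 194.622` with mm width/height → 1 unit = 1 mm. Flip: y_m = 194.622 − y_svg.

**Shape 1** — `<path>` regular polygon, stroke `#ff00ff` → score (S620, F1423). Machine vertices: (252.119,144.143) → (262.008,110.363) → (241.763,81.570) → (206.629,79.447) → (183.064,105.591) → (188.811,140.316) → (219.544,157.473) → (252.119,144.143). Closed: final G1 returns to the first vertex.

**Shape 2** — `<path>` quadratic bezier, stroke `#ff00ff` → score (S620, F1423). Control points (SVG): P0=(199.781,126.665), P1=(152.178,153.180), P2=(95.347,152.012); sampled at t=k/4. Machine vertices: (199.781,67.957) → (175.403,56.430) → (149.871,48.363) → (123.186,43.756) → (95.347,42.610). Open path.

G21
G90
G0 X252.119 Y144.143
M3 S620
G1 X262.008 Y110.363 F1423
G1 X241.763 Y81.570
G1 X206.629 Y79.447
G1 X183.064 Y105.591
G1 X188.811 Y140.316
G1 X219.544 Y157.473
G1 X252.119 Y144.143
M5
G0 X199.781 Y67.957
M3 S620
G1 X175.403 Y56.430 F1423
G1 X149.871 Y48.363
G1 X123.186 Y43.756
G1 X95.347 Y42.610
M5
G0 X0.000 Y0.000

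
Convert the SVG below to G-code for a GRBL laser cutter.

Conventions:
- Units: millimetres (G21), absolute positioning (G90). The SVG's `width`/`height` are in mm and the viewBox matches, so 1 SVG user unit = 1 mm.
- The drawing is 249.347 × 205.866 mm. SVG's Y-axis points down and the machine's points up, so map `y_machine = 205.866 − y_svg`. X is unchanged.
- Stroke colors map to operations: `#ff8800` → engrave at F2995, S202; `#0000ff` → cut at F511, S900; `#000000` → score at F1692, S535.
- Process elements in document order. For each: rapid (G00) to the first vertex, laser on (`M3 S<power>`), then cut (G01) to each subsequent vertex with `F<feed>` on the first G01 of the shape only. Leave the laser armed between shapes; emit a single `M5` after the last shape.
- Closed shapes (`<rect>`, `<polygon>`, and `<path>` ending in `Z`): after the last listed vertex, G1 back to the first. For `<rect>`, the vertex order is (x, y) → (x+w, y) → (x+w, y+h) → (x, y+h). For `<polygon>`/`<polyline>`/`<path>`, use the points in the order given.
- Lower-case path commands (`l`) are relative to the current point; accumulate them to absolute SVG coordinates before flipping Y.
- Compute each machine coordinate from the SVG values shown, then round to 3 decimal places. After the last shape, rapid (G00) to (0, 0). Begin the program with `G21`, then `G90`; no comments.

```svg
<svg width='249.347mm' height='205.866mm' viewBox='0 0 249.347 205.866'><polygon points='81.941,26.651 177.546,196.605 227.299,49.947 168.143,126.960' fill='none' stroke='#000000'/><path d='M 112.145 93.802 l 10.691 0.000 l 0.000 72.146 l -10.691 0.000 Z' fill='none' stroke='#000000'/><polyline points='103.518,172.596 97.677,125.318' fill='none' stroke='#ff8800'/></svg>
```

G21
G90
G00 X81.941 Y179.215
M3 S535
G01 X177.546 Y9.261 F1692
G01 X227.299 Y155.919
G01 X168.143 Y78.906
G01 X81.941 Y179.215
G00 X112.145 Y112.064
M3 S535
G01 X122.836 Y112.064 F1692
G01 X122.836 Y39.918
G01 X112.145 Y39.918
G01 X112.145 Y112.064
G00 X103.518 Y33.270
M3 S202
G01 X97.677 Y80.548 F2995
M5
G00 X0.000 Y0.000

1 u = 1 mm; y_m = 205.866 − y.

[1] `<polygon>` closed polygon, #000000→score S535 F1692: (81.941,179.215) → (177.546,9.261) → (227.299,155.919) → (168.143,78.906) → (81.941,179.215) (closed)

[2] `<path>` rectangle, #000000→score S535 F1692: (112.145,112.064) → (122.836,112.064) → (122.836,39.918) → (112.145,39.918) → (112.145,112.064) (closed)

[3] `<polyline>` line segment, #ff8800→engrave S202 F2995: (103.518,33.270) → (97.677,80.548)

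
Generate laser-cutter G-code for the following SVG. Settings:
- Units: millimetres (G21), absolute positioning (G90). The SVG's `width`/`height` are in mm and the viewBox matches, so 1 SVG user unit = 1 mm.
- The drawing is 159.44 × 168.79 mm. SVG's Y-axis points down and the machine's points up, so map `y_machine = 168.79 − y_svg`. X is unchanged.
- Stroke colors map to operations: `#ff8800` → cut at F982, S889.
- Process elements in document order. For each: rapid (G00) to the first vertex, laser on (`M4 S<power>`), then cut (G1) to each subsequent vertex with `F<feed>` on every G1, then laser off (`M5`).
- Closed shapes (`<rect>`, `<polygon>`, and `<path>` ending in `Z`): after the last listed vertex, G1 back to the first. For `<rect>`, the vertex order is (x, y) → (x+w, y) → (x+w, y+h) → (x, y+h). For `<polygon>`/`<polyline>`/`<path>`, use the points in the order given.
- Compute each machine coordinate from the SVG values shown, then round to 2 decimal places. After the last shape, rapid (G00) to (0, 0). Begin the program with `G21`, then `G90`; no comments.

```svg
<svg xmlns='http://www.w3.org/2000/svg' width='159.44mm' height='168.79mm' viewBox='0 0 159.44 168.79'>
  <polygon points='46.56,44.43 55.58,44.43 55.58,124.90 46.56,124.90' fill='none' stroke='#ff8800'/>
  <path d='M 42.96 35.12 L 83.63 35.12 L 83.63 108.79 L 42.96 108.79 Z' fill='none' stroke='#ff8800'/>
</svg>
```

1 u = 1 mm; y_m = 168.79 − y.

[1] `<polygon>` rectangle, #ff8800→cut S889 F982: (46.56,124.36) → (55.58,124.36) → (55.58,43.89) → (46.56,43.89) → (46.56,124.36) (closed)

[2] `<path>` rectangle, #ff8800→cut S889 F982: (42.96,133.67) → (83.63,133.67) → (83.63,60.00) → (42.96,60.00) → (42.96,133.67) (closed)

G21
G90
G00 X46.56 Y124.36
M4 S889
G1 X55.58 Y124.36 F982
G1 X55.58 Y43.89 F982
G1 X46.56 Y43.89 F982
G1 X46.56 Y124.36 F982
M5
G00 X42.96 Y133.67
M4 S889
G1 X83.63 Y133.67 F982
G1 X83.63 Y60.00 F982
G1 X42.96 Y60.00 F982
G1 X42.96 Y133.67 F982
M5
G00 X0.00 Y0.00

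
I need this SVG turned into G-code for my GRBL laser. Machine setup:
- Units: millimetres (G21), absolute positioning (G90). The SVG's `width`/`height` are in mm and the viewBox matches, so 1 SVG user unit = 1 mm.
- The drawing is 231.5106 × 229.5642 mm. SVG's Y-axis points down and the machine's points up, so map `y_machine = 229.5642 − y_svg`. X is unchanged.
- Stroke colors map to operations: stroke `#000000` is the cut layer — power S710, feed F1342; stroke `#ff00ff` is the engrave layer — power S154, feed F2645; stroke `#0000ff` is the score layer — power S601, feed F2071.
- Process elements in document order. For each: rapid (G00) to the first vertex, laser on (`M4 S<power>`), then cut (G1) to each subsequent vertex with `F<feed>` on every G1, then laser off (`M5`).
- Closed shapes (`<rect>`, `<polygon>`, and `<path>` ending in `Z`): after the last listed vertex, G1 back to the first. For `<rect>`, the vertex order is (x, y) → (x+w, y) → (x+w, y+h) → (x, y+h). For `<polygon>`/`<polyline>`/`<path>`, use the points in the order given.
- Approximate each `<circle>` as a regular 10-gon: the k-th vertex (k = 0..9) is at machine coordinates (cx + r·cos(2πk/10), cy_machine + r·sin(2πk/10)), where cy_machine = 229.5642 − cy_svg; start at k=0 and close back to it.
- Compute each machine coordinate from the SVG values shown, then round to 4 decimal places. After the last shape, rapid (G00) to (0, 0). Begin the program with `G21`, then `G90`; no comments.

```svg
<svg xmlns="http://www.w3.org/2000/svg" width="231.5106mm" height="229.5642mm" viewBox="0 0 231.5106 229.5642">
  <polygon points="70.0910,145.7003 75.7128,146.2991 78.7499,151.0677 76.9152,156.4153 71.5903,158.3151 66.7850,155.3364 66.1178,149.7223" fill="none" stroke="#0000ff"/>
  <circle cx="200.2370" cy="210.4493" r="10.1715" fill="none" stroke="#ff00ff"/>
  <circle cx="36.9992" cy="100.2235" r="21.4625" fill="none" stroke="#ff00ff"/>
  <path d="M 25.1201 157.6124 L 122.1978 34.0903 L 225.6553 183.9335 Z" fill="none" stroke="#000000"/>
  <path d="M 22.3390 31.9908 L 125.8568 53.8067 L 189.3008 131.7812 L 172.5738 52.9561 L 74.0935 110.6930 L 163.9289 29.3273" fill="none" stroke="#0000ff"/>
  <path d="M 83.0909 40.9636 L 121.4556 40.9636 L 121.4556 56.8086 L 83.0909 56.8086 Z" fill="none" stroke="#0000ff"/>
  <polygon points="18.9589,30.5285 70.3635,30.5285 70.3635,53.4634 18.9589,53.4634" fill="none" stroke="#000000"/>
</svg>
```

G21
G90
G00 X70.0910 Y83.8639
M4 S601
G1 X75.7128 Y83.2651 F2071
G1 X78.7499 Y78.4965 F2071
G1 X76.9152 Y73.1489 F2071
G1 X71.5903 Y71.2491 F2071
G1 X66.7850 Y74.2278 F2071
G1 X66.1178 Y79.8419 F2071
G1 X70.0910 Y83.8639 F2071
M5
G00 X210.4085 Y19.1149
M4 S154
G1 X208.4659 Y25.0936 F2645
G1 X203.3802 Y28.7886 F2645
G1 X197.0938 Y28.7886 F2645
G1 X192.0081 Y25.0936 F2645
G1 X190.0655 Y19.1149 F2645
G1 X192.0081 Y13.1362 F2645
G1 X197.0938 Y9.4412 F2645
G1 X203.3802 Y9.4412 F2645
G1 X208.4659 Y13.1362 F2645
G1 X210.4085 Y19.1149 F2645
M5
G00 X58.4617 Y129.3407
M4 S154
G1 X54.3627 Y141.9560 F2645
G1 X43.6315 Y149.7528 F2645
G1 X30.3669 Y149.7528 F2645
G1 X19.6357 Y141.9560 F2645
G1 X15.5367 Y129.3407 F2645
G1 X19.6357 Y116.7254 F2645
G1 X30.3669 Y108.9286 F2645
G1 X43.6315 Y108.9286 F2645
G1 X54.3627 Y116.7254 F2645
G1 X58.4617 Y129.3407 F2645
M5
G00 X25.1201 Y71.9518
M4 S710
G1 X122.1978 Y195.4739 F1342
G1 X225.6553 Y45.6307 F1342
G1 X25.1201 Y71.9518 F1342
M5
G00 X22.3390 Y197.5734
M4 S601
G1 X125.8568 Y175.7575 F2071
G1 X189.3008 Y97.7830 F2071
G1 X172.5738 Y176.6081 F2071
G1 X74.0935 Y118.8712 F2071
G1 X163.9289 Y200.2369 F2071
M5
G00 X83.0909 Y188.6006
M4 S601
G1 X121.4556 Y188.6006 F2071
G1 X121.4556 Y172.7556 F2071
G1 X83.0909 Y172.7556 F2071
G1 X83.0909 Y188.6006 F2071
M5
G00 X18.9589 Y199.0357
M4 S710
G1 X70.3635 Y199.0357 F1342
G1 X70.3635 Y176.1008 F1342
G1 X18.9589 Y176.1008 F1342
G1 X18.9589 Y199.0357 F1342
M5
G00 X0.0000 Y0.0000

1 u = 1 mm; y_m = 229.5642 − y.

[1] `<polygon>` regular polygon, #0000ff→score S601 F2071: (70.0910,83.8639) → (75.7128,83.2651) → (78.7499,78.4965) → (76.9152,73.1489) → (71.5903,71.2491) → (66.7850,74.2278) → (66.1178,79.8419) → (70.0910,83.8639) (closed)

[2] `<circle>` circle, #ff00ff→engrave S154 F2645: (210.4085,19.1149) → (208.4659,25.0936) → (203.3802,28.7886) → (197.0938,28.7886) → (192.0081,25.0936) → (190.0655,19.1149) → (192.0081,13.1362) → (197.0938,9.4412) → (203.3802,9.4412) → (208.4659,13.1362) → (210.4085,19.1149) (closed)

[3] `<circle>` circle, #ff00ff→engrave S154 F2645: (58.4617,129.3407) → (54.3627,141.9560) → (43.6315,149.7528) → (30.3669,149.7528) → (19.6357,141.9560) → (15.5367,129.3407) → (19.6357,116.7254) → (30.3669,108.9286) → (43.6315,108.9286) → (54.3627,116.7254) → (58.4617,129.3407) (closed)

[4] `<path>` closed polygon, #000000→cut S710 F1342: (25.1201,71.9518) → (122.1978,195.4739) → (225.6553,45.6307) → (25.1201,71.9518) (closed)

[5] `<path>` open polyline, #0000ff→score S601 F2071: (22.3390,197.5734) → (125.8568,175.7575) → (189.3008,97.7830) → (172.5738,176.6081) → (74.0935,118.8712) → (163.9289,200.2369)

[6] `<path>` rectangle, #0000ff→score S601 F2071: (83.0909,188.6006) → (121.4556,188.6006) → (121.4556,172.7556) → (83.0909,172.7556) → (83.0909,188.6006) (closed)

[7] `<polygon>` rectangle, #000000→cut S710 F1342: (18.9589,199.0357) → (70.3635,199.0357) → (70.3635,176.1008) → (18.9589,176.1008) → (18.9589,199.0357) (closed)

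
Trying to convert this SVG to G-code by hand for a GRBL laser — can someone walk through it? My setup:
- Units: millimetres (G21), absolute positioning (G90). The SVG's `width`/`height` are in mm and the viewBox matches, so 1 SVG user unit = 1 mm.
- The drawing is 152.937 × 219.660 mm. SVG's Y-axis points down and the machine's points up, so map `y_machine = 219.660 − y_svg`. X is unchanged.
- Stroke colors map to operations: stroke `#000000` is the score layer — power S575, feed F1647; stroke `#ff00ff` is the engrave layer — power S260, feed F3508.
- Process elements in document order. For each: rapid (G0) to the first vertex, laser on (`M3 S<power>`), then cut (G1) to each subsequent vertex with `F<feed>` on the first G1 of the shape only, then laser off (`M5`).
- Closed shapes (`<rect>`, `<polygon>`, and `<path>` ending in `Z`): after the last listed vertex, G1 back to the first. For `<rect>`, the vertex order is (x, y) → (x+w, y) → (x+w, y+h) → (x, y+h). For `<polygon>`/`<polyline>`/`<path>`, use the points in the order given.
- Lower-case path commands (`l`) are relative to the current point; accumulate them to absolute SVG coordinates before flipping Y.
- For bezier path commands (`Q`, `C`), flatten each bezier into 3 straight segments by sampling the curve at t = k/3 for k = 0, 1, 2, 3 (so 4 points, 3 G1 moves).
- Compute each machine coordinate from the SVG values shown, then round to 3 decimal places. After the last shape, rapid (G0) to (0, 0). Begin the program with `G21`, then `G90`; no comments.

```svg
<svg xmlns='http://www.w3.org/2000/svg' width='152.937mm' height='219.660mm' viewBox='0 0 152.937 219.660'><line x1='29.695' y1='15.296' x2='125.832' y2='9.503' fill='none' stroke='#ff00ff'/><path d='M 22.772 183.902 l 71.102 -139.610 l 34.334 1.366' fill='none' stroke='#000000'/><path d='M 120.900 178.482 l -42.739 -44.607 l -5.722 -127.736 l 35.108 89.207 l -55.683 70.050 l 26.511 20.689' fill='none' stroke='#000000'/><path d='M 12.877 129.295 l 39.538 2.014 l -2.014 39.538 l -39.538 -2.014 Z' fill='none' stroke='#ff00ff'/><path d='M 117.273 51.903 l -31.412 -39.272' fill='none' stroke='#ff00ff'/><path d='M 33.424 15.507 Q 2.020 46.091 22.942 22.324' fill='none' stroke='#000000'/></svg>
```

G21
G90
G0 X29.695 Y204.364
M3 S260
G1 X125.832 Y210.157 F3508
M5
G0 X22.772 Y35.758
M3 S575
G1 X93.874 Y175.368 F1647
G1 X128.208 Y174.002
M5
G0 X120.900 Y41.178
M3 S575
G1 X78.161 Y85.785 F1647
G1 X72.439 Y213.521
G1 X107.547 Y124.314
G1 X51.864 Y54.264
G1 X78.375 Y33.575
M5
G0 X12.877 Y90.365
M3 S260
G1 X52.415 Y88.351 F3508
G1 X50.401 Y48.813
G1 X10.863 Y50.827
G1 X12.877 Y90.365
M5
G0 X117.273 Y167.757
M3 S260
G1 X85.861 Y207.029 F3508
M5
G0 X33.424 Y204.153
M3 S575
G1 X18.302 Y189.803 F1647
G1 X14.808 Y187.530
G1 X22.942 Y197.336
M5
G0 X0.000 Y0.000

viewBox `0 0 152.937 219.660` with mm width/height → 1 unit = 1 mm. Flip: y_m = 219.660 − y_svg.

**Shape 1** — `<line>` line segment, stroke `#ff00ff` → engrave (S260, F3508). Machine vertices: (29.695,204.364) → (125.832,210.157). Open path.

**Shape 2** — `<path>` open polyline, stroke `#000000` → score (S575, F1647). Machine vertices: (22.772,35.758) → (93.874,175.368) → (128.208,174.002). Open path.

**Shape 3** — `<path>` open polyline, stroke `#000000` → score (S575, F1647). Machine vertices: (120.900,41.178) → (78.161,85.785) → (72.439,213.521) → (107.547,124.314) → (51.864,54.264) → (78.375,33.575). Open path.

**Shape 4** — `<path>` regular polygon, stroke `#ff00ff` → engrave (S260, F3508). Machine vertices: (12.877,90.365) → (52.415,88.351) → (50.401,48.813) → (10.863,50.827) → (12.877,90.365). Closed: final G1 returns to the first vertex.

**Shape 5** — `<path>` line segment, stroke `#ff00ff` → engrave (S260, F3508). Machine vertices: (117.273,167.757) → (85.861,207.029). Open path.

**Shape 6** — `<path>` quadratic bezier, stroke `#000000` → score (S575, F1647). Control points (SVG): P0=(33.424,15.507), P1=(2.020,46.091), P2=(22.942,22.324); sampled at t=k/3. Machine vertices: (33.424,204.153) → (18.302,189.803) → (14.808,187.530) → (22.942,197.336). Open path.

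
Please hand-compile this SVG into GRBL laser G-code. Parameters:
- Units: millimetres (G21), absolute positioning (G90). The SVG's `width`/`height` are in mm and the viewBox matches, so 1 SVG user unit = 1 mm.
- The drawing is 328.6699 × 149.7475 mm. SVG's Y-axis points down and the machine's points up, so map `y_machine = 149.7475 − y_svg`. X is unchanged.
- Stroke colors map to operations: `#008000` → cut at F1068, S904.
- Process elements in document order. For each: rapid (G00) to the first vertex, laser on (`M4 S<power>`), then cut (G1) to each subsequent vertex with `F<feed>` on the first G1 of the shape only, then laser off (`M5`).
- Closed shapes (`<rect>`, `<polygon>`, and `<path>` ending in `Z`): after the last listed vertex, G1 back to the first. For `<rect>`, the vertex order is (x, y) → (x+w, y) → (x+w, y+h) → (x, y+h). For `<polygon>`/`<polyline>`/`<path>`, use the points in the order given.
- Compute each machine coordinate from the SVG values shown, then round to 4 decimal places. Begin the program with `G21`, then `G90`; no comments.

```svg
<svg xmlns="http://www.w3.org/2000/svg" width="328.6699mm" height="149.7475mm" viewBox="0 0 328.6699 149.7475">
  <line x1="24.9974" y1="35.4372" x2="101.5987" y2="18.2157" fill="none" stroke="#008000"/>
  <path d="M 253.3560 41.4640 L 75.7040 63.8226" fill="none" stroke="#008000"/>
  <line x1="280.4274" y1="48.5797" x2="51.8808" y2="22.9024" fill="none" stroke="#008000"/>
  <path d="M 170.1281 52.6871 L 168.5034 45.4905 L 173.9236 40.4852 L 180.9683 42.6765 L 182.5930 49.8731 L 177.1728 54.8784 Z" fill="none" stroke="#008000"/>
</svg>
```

G21
G90
G00 X24.9974 Y114.3103
M4 S904
G1 X101.5987 Y131.5318 F1068
M5
G00 X253.3560 Y108.2835
M4 S904
G1 X75.7040 Y85.9249 F1068
M5
G00 X280.4274 Y101.1678
M4 S904
G1 X51.8808 Y126.8451 F1068
M5
G00 X170.1281 Y97.0604
M4 S904
G1 X168.5034 Y104.2570 F1068
G1 X173.9236 Y109.2623
G1 X180.9683 Y107.0710
G1 X182.5930 Y99.8744
G1 X177.1728 Y94.8691
G1 X170.1281 Y97.0604
M5

Since the viewBox matches the mm dimensions, user units are millimetres directly. The only transform is the Y-flip y_m = 149.7475 − y_svg.

Shape 1 is a line segment drawn with `<line>`. Its stroke #008000 means cut at S904, F1068. After flipping Y the toolpath is (24.9974,114.3103) → (101.5987,131.5318).

Shape 2 is a line segment drawn with `<path>`. Its stroke #008000 means cut at S904, F1068. After flipping Y the toolpath is (253.3560,108.2835) → (75.7040,85.9249).

Shape 3 is a line segment drawn with `<line>`. Its stroke #008000 means cut at S904, F1068. After flipping Y the toolpath is (280.4274,101.1678) → (51.8808,126.8451).

Shape 4 is a regular polygon drawn with `<path>`. Its stroke #008000 means cut at S904, F1068. After flipping Y the toolpath is (170.1281,97.0604) → (168.5034,104.2570) → (173.9236,109.2623) → (180.9683,107.0710) → (182.5930,99.8744) → (177.1728,94.8691) → (170.1281,97.0604), returning to the start.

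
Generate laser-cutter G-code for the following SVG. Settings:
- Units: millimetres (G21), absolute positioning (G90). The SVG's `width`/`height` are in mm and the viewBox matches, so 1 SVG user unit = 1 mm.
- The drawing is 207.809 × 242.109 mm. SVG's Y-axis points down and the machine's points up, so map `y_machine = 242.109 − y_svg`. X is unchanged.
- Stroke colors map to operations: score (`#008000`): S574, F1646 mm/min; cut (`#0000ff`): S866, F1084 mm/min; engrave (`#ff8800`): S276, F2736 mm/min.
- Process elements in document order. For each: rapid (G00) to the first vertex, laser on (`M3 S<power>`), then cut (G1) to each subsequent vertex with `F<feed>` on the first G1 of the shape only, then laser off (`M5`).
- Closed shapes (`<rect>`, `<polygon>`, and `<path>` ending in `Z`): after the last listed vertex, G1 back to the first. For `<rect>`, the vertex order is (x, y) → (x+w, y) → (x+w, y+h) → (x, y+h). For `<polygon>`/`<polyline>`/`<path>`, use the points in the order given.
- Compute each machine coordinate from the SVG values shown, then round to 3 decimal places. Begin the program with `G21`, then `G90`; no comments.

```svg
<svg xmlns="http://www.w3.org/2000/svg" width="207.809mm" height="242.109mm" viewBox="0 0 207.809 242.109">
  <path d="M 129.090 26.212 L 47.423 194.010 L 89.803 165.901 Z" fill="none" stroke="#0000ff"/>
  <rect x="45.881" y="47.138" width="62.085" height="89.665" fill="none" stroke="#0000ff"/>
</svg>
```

G21
G90
G00 X129.090 Y215.897
M3 S866
G1 X47.423 Y48.099 F1084
G1 X89.803 Y76.208
G1 X129.090 Y215.897
M5
G00 X45.881 Y194.971
M3 S866
G1 X107.966 Y194.971 F1084
G1 X107.966 Y105.306
G1 X45.881 Y105.306
G1 X45.881 Y194.971
M5

viewBox `0 0 207.809 242.109` with mm width/height → 1 unit = 1 mm. Flip: y_m = 242.109 − y_svg.

**Shape 1** — `<path>` closed polygon, stroke `#0000ff` → cut (S866, F1084). Machine vertices: (129.090,215.897) → (47.423,48.099) → (89.803,76.208) → (129.090,215.897). Closed: final G1 returns to the first vertex.

**Shape 2** — `<rect>` rectangle, stroke `#0000ff` → cut (S866, F1084). Machine vertices: (45.881,194.971) → (107.966,194.971) → (107.966,105.306) → (45.881,105.306) → (45.881,194.971). Closed: final G1 returns to the first vertex.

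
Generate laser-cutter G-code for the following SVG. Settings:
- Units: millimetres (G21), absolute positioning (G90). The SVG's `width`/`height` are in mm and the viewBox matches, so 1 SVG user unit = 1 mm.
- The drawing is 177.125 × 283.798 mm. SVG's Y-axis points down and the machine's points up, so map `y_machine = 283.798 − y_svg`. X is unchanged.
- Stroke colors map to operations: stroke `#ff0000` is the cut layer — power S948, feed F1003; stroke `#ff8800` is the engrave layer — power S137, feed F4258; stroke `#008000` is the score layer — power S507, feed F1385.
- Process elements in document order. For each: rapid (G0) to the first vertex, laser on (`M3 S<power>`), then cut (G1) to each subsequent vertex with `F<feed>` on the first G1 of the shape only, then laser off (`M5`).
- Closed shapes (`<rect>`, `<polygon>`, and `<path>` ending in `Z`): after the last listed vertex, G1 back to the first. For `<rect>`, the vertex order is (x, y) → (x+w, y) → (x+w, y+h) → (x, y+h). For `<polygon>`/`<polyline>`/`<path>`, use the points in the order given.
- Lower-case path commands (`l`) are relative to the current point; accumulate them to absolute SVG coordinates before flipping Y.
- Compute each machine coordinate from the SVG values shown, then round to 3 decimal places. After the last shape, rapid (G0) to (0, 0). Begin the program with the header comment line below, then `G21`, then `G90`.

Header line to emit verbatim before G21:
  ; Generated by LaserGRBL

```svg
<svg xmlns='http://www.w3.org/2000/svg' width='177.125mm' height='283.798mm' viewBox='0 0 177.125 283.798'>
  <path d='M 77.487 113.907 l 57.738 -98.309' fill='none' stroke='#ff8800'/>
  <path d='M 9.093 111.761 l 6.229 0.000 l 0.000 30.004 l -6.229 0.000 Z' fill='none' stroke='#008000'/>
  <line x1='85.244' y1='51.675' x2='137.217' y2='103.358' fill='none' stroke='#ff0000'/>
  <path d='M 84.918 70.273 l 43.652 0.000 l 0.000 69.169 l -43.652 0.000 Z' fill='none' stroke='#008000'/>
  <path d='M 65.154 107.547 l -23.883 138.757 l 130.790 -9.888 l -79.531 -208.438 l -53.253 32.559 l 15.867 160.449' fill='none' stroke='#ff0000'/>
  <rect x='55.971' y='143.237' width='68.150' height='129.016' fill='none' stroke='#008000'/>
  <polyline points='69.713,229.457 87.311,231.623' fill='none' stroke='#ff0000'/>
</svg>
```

1 u = 1 mm; y_m = 283.798 − y.

[1] `<path>` line segment, #ff8800→engrave S137 F4258: (77.487,169.891) → (135.225,268.200)

[2] `<path>` rectangle, #008000→score S507 F1385: (9.093,172.037) → (15.322,172.037) → (15.322,142.033) → (9.093,142.033) → (9.093,172.037) (closed)

[3] `<line>` line segment, #ff0000→cut S948 F1003: (85.244,232.123) → (137.217,180.440)

[4] `<path>` rectangle, #008000→score S507 F1385: (84.918,213.525) → (128.570,213.525) → (128.570,144.356) → (84.918,144.356) → (84.918,213.525) (closed)

[5] `<path>` open polyline, #ff0000→cut S948 F1003: (65.154,176.251) → (41.271,37.494) → (172.061,47.382) → (92.530,255.820) → (39.277,223.261) → (55.144,62.812)

[6] `<rect>` rectangle, #008000→score S507 F1385: (55.971,140.561) → (124.121,140.561) → (124.121,11.545) → (55.971,11.545) → (55.971,140.561) (closed)

[7] `<polyline>` line segment, #ff0000→cut S948 F1003: (69.713,54.341) → (87.311,52.175)

; Generated by LaserGRBL
G21
G90
G0 X77.487 Y169.891
M3 S137
G1 X135.225 Y268.200 F4258
M5
G0 X9.093 Y172.037
M3 S507
G1 X15.322 Y172.037 F1385
G1 X15.322 Y142.033
G1 X9.093 Y142.033
G1 X9.093 Y172.037
M5
G0 X85.244 Y232.123
M3 S948
G1 X137.217 Y180.440 F1003
M5
G0 X84.918 Y213.525
M3 S507
G1 X128.570 Y213.525 F1385
G1 X128.570 Y144.356
G1 X84.918 Y144.356
G1 X84.918 Y213.525
M5
G0 X65.154 Y176.251
M3 S948
G1 X41.271 Y37.494 F1003
G1 X172.061 Y47.382
G1 X92.530 Y255.820
G1 X39.277 Y223.261
G1 X55.144 Y62.812
M5
G0 X55.971 Y140.561
M3 S507
G1 X124.121 Y140.561 F1385
G1 X124.121 Y11.545
G1 X55.971 Y11.545
G1 X55.971 Y140.561
M5
G0 X69.713 Y54.341
M3 S948
G1 X87.311 Y52.175 F1003
M5
G0 X0.000 Y0.000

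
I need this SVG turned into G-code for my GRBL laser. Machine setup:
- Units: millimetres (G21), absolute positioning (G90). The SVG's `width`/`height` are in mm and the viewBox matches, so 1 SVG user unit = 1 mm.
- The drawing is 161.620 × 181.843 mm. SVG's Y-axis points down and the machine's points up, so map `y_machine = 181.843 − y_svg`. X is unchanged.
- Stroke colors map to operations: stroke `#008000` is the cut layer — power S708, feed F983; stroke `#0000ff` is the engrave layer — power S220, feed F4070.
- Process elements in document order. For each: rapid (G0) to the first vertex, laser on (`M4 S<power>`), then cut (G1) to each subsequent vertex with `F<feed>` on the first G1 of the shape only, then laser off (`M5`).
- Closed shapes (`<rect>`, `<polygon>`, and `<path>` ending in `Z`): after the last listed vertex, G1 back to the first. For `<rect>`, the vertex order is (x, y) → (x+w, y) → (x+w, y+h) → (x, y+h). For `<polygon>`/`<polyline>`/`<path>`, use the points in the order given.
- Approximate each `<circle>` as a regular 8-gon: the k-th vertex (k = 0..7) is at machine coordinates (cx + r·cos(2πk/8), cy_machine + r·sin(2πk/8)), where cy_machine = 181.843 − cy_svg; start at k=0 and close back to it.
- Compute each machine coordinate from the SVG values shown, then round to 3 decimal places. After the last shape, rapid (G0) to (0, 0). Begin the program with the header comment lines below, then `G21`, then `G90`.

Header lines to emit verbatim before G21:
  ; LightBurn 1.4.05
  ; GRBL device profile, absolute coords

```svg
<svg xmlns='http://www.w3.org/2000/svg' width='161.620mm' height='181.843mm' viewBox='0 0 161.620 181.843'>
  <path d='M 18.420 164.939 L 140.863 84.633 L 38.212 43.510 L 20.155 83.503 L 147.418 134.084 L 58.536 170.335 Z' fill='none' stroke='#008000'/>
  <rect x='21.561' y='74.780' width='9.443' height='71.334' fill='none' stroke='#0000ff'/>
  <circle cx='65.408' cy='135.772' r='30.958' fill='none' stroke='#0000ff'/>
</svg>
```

viewBox `0 0 161.620 181.843` with mm width/height → 1 unit = 1 mm. Flip: y_m = 181.843 − y_svg.

**Shape 1** — `<path>` closed polygon, stroke `#008000` → cut (S708, F983). Machine vertices: (18.420,16.904) → (140.863,97.210) → (38.212,138.333) → (20.155,98.340) → (147.418,47.759) → (58.536,11.508) → (18.420,16.904). Closed: final G1 returns to the first vertex.

**Shape 2** — `<rect>` rectangle, stroke `#0000ff` → engrave (S220, F4070). Machine vertices: (21.561,107.063) → (31.004,107.063) → (31.004,35.729) → (21.561,35.729) → (21.561,107.063). Closed: final G1 returns to the first vertex.

**Shape 3** — `<circle>` circle, stroke `#0000ff` → engrave (S220, F4070). Machine vertices: (96.366,46.071) → (87.299,67.962) → (65.408,77.029) → (43.517,67.962) → (34.450,46.071) → (43.517,24.180) → (65.408,15.113) → (87.299,24.180) → (96.366,46.071). Closed: final G1 returns to the first vertex.

; LightBurn 1.4.05
; GRBL device profile, absolute coords
G21
G90
G0 X18.420 Y16.904
M4 S708
G1 X140.863 Y97.210 F983
G1 X38.212 Y138.333
G1 X20.155 Y98.340
G1 X147.418 Y47.759
G1 X58.536 Y11.508
G1 X18.420 Y16.904
M5
G0 X21.561 Y107.063
M4 S220
G1 X31.004 Y107.063 F4070
G1 X31.004 Y35.729
G1 X21.561 Y35.729
G1 X21.561 Y107.063
M5
G0 X96.366 Y46.071
M4 S220
G1 X87.299 Y67.962 F4070
G1 X65.408 Y77.029
G1 X43.517 Y67.962
G1 X34.450 Y46.071
G1 X43.517 Y24.180
G1 X65.408 Y15.113
G1 X87.299 Y24.180
G1 X96.366 Y46.071
M5
G0 X0.000 Y0.000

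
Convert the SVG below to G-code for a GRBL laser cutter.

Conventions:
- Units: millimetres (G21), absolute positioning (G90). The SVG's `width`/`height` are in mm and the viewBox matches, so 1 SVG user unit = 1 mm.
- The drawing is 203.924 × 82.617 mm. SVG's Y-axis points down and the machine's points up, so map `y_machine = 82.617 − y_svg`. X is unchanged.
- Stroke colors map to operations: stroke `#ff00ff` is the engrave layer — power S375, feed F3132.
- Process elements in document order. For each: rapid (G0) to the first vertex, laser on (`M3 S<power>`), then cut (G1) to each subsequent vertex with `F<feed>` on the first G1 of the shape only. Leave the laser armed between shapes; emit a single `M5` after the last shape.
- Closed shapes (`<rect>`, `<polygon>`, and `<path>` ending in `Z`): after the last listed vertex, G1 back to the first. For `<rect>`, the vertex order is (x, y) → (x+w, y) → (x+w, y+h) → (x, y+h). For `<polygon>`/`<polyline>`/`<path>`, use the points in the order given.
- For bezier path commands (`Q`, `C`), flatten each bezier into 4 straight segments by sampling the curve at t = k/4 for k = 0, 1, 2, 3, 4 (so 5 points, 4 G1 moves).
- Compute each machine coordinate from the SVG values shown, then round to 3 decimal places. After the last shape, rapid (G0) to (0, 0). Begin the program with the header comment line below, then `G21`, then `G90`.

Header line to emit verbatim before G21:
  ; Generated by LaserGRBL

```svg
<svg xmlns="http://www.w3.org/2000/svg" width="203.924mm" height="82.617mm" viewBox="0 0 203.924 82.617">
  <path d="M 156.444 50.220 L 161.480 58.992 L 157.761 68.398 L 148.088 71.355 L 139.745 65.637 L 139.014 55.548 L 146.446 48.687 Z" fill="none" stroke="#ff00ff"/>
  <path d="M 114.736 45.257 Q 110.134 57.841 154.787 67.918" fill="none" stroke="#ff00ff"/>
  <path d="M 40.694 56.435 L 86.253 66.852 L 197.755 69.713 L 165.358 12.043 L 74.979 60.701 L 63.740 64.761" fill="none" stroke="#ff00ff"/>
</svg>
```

Since the viewBox matches the mm dimensions, user units are millimetres directly. The only transform is the Y-flip y_m = 82.617 − y_svg.

Shape 1 is a regular polygon drawn with `<path>`. Its stroke #ff00ff means engrave at S375, F3132. After flipping Y the toolpath is (156.444,32.397) → (161.480,23.625) → (157.761,14.219) → (148.088,11.262) → (139.745,16.980) → (139.014,27.069) → (146.446,33.930) → (156.444,32.397), returning to the start.

Shape 2 is a quadratic bezier drawn with `<path>`. Its stroke #ff00ff means engrave at S375, F3132. After flipping Y the toolpath is (114.736,37.360) → (115.513,31.225) → (122.448,25.403) → (135.539,19.894) → (154.787,14.699).

Shape 3 is a open polyline drawn with `<path>`. Its stroke #ff00ff means engrave at S375, F3132. After flipping Y the toolpath is (40.694,26.182) → (86.253,15.765) → (197.755,12.904) → (165.358,70.574) → (74.979,21.916) → (63.740,17.856).

; Generated by LaserGRBL
G21
G90
G0 X156.444 Y32.397
M3 S375
G1 X161.480 Y23.625 F3132
G1 X157.761 Y14.219
G1 X148.088 Y11.262
G1 X139.745 Y16.980
G1 X139.014 Y27.069
G1 X146.446 Y33.930
G1 X156.444 Y32.397
G0 X114.736 Y37.360
M3 S375
G1 X115.513 Y31.225 F3132
G1 X122.448 Y25.403
G1 X135.539 Y19.894
G1 X154.787 Y14.699
G0 X40.694 Y26.182
M3 S375
G1 X86.253 Y15.765 F3132
G1 X197.755 Y12.904
G1 X165.358 Y70.574
G1 X74.979 Y21.916
G1 X63.740 Y17.856
M5
G0 X0.000 Y0.000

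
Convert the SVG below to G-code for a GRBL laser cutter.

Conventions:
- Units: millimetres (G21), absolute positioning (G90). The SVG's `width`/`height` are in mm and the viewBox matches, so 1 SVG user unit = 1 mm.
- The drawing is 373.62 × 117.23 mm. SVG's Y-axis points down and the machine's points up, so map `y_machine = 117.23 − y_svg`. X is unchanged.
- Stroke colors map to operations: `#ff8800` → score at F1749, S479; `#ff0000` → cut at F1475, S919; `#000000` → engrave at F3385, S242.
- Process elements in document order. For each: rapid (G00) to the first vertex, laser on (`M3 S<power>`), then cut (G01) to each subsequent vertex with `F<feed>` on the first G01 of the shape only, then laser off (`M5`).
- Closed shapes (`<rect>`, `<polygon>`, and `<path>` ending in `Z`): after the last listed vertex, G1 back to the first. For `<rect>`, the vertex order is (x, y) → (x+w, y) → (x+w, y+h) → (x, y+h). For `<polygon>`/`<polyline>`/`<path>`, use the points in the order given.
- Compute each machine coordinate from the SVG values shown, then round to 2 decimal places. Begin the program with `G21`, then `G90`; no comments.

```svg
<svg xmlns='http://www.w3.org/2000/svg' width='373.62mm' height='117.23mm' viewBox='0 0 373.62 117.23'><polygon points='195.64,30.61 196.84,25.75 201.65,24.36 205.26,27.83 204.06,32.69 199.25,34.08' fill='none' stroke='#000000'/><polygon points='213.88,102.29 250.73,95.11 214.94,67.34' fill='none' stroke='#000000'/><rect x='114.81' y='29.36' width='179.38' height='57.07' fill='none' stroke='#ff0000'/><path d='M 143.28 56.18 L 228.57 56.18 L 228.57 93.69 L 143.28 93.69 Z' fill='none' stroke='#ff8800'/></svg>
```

G21
G90
G00 X195.64 Y86.62
M3 S242
G01 X196.84 Y91.48 F3385
G01 X201.65 Y92.87
G01 X205.26 Y89.40
G01 X204.06 Y84.54
G01 X199.25 Y83.15
G01 X195.64 Y86.62
M5
G00 X213.88 Y14.94
M3 S242
G01 X250.73 Y22.12 F3385
G01 X214.94 Y49.89
G01 X213.88 Y14.94
M5
G00 X114.81 Y87.87
M3 S919
G01 X294.19 Y87.87 F1475
G01 X294.19 Y30.80
G01 X114.81 Y30.80
G01 X114.81 Y87.87
M5
G00 X143.28 Y61.05
M3 S479
G01 X228.57 Y61.05 F1749
G01 X228.57 Y23.54
G01 X143.28 Y23.54
G01 X143.28 Y61.05
M5

1 u = 1 mm; y_m = 117.23 − y.

[1] `<polygon>` regular polygon, #000000→engrave S242 F3385: (195.64,86.62) → (196.84,91.48) → (201.65,92.87) → (205.26,89.40) → (204.06,84.54) → (199.25,83.15) → (195.64,86.62) (closed)

[2] `<polygon>` closed polygon, #000000→engrave S242 F3385: (213.88,14.94) → (250.73,22.12) → (214.94,49.89) → (213.88,14.94) (closed)

[3] `<rect>` rectangle, #ff0000→cut S919 F1475: (114.81,87.87) → (294.19,87.87) → (294.19,30.80) → (114.81,30.80) → (114.81,87.87) (closed)

[4] `<path>` rectangle, #ff8800→score S479 F1749: (143.28,61.05) → (228.57,61.05) → (228.57,23.54) → (143.28,23.54) → (143.28,61.05) (closed)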